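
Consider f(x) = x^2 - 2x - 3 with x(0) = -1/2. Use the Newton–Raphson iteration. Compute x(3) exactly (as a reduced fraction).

-1441201/1441200

f'(x) = 2x - 2.
f(-1/2) = -7/4, f'(-1/2) = -3, so x(1) = (-1/2) - (-7/4)/(-3) = -13/12.
f(-13/12) = 49/144, f'(-13/12) = -25/6, so x(2) = (-13/12) - (49/144)/(-25/6) = -601/600.
f(-601/600) = 2401/360000, f'(-601/600) = -1201/300, so x(3) = (-601/600) - (2401/360000)/(-1201/300) = -1441201/1441200.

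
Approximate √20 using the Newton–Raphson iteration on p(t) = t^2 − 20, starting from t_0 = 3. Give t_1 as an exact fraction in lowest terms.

p'(t) = 2t.
p(3) = −11, p'(3) = 6, so t_1 = 3 − (−11)/6 = 29/6.

29/6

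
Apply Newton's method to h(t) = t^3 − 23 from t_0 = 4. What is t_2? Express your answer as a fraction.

h'(t) = 3t^2.
h(4) = 41, h'(4) = 48, so t_1 = 4 − 41/48 = 151/48.
h(151/48) = 899335/110592, h'(151/48) = 22801/768, so t_2 = (151/48) − (899335/110592)/(22801/768) = 4714759/1641672.

4714759/1641672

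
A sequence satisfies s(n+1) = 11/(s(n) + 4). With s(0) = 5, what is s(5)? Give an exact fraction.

18315/9817

s(1) = 11/(5 + 4) = 11/9.
s(2) = 11/(11/9 + 4) = 99/47.
s(3) = 11/(99/47 + 4) = 517/287.
s(4) = 11/(517/287 + 4) = 3157/1665.
s(5) = 11/(3157/1665 + 4) = 18315/9817.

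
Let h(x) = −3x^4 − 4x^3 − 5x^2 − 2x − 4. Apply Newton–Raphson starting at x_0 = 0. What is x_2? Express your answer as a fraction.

h'(x) = −12x^3 − 12x^2 − 10x − 2.
h(0) = −4, h'(0) = −2, so x_1 = 0 − (−4)/(−2) = −2.
h(−2) = −36, h'(−2) = 66, so x_2 = (−2) − (−36)/66 = −16/11.

−16/11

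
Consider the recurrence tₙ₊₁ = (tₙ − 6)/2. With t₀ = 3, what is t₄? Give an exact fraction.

t₁ = (3 − 6)/2 = −3/2.
t₂ = ((−3/2) − 6)/2 = −15/4.
t₃ = ((−15/4) − 6)/2 = −39/8.
t₄ = ((−39/8) − 6)/2 = −87/16.

−87/16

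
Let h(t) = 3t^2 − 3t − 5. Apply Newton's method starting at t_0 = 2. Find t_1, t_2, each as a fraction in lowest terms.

t_1 = 17/9, t_2 = 424/225

h'(t) = 6t − 3.
h(2) = 1, h'(2) = 9, so t_1 = 2 − 1/9 = 17/9.
h(17/9) = 1/27, h'(17/9) = 25/3, so t_2 = (17/9) − (1/27)/(25/3) = 424/225.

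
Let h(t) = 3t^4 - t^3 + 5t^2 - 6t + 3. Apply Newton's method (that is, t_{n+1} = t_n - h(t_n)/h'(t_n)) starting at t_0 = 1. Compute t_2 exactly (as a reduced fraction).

h'(t) = 12t^3 - 3t^2 + 10t - 6.
h(1) = 4, h'(1) = 13, so t_1 = 1 - 4/13 = 9/13.
h(9/13) = 45696/28561, h'(9/13) = 7617/2197, so t_2 = (9/13) - (45696/28561)/(7617/2197) = 7619/33007.

7619/33007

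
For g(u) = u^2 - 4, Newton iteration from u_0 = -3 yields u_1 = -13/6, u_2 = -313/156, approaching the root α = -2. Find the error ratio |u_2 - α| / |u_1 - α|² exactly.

3/13

u_1 - α = -13/6 - (-2) = -13/6 + 2 = -1/6, so |u_1 - α| = 1/6.
u_2 - α = -313/156 - (-2) = -313/156 + 2 = -1/156, so |u_2 - α| = 1/156.
|u_1 - α|² = 1/36.
Ratio = (1/156) / (1/36) = 3/13.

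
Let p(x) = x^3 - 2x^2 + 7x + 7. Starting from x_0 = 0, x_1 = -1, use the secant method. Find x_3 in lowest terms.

-959/1259

p(0) = 7, p(-1) = -3. x_2 = (-1) - (-3)·((-1) - 0)/((-3) - 7) = -7/10.
p(-1) = -3, p(-7/10) = 777/1000. x_3 = (-7/10) - (777/1000)·((-7/10) - (-1))/((777/1000) - (-3)) = -959/1259.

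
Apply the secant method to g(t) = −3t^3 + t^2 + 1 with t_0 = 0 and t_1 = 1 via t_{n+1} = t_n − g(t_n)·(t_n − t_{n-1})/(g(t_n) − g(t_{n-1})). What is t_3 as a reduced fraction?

g(0) = 1, g(1) = −1. t_2 = 1 − (−1)·(1 − 0)/((−1) − 1) = 1/2.
g(1) = −1, g(1/2) = 7/8. t_3 = (1/2) − (7/8)·((1/2) − 1)/((7/8) − (−1)) = 11/15.

11/15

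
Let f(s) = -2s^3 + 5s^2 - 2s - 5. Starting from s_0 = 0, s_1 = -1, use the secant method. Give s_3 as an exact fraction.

f(0) = -5, f(-1) = 4. s_2 = (-1) - 4·((-1) - 0)/(4 - (-5)) = -5/9.
f(-1) = 4, f(-5/9) = -1460/729. s_3 = (-5/9) - (-1460/729)·((-5/9) - (-1))/((-1460/729) - 4) = -385/547.

-385/547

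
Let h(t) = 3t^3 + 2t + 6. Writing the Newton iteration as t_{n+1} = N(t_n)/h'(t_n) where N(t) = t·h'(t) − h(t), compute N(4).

378

h'(t) = 9t^2 + 2.
N(t) = t·h'(t) − h(t) = t·(9t^2 + 2) − (3t^3 + 2t + 6) = 6t^3 − 6.
N(4) = 378.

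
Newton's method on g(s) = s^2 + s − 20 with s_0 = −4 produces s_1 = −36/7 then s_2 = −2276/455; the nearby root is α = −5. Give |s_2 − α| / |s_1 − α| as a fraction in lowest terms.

s_1 − α = −36/7 − (−5) = −36/7 + 5 = −1/7, so |s_1 − α| = 1/7.
s_2 − α = −2276/455 − (−5) = −2276/455 + 5 = −1/455, so |s_2 − α| = 1/455.
Ratio = (1/455) / (1/7) = 1/65.

1/65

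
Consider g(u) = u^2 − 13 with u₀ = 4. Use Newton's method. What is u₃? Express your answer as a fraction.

5597777/1552544

g'(u) = 2u.
g(4) = 3, g'(4) = 8, so u₁ = 4 − 3/8 = 29/8.
g(29/8) = 9/64, g'(29/8) = 29/4, so u₂ = (29/8) − (9/64)/(29/4) = 1673/464.
g(1673/464) = 81/215296, g'(1673/464) = 1673/232, so u₃ = (1673/464) − (81/215296)/(1673/232) = 5597777/1552544.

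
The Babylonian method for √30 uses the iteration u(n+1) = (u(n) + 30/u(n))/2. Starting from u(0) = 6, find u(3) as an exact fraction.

u(1) = (6 + 30/6)/2 = 11/2.
u(2) = (11/2 + 30/(11/2))/2 = 241/44.
u(3) = (241/44 + 30/(241/44))/2 = 116161/21208.

116161/21208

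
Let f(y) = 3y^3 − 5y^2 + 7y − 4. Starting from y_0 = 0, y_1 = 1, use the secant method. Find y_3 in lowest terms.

f(0) = −4, f(1) = 1. y_2 = 1 − 1·(1 − 0)/(1 − (−4)) = 4/5.
f(1) = 1, f(4/5) = −8/125. y_3 = (4/5) − (−8/125)·((4/5) − 1)/((−8/125) − 1) = 108/133.

108/133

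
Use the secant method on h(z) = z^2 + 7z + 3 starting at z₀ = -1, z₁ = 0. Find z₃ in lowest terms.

-6/13

h(-1) = -3, h(0) = 3. z₂ = 0 - 3·(0 - (-1))/(3 - (-3)) = -1/2.
h(0) = 3, h(-1/2) = -1/4. z₃ = (-1/2) - (-1/4)·((-1/2) - 0)/((-1/4) - 3) = -6/13.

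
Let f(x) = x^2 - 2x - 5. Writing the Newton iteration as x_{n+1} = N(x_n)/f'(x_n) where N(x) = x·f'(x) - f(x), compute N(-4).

f'(x) = 2x - 2.
N(x) = x·f'(x) - f(x) = x·(2x - 2) - (x^2 - 2x - 5) = x^2 + 5.
N(-4) = 21.

21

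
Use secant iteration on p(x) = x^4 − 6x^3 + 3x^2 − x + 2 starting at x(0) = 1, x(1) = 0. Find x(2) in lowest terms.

2/3

p(1) = −1, p(0) = 2. x(2) = 0 − 2·(0 − 1)/(2 − (−1)) = 2/3.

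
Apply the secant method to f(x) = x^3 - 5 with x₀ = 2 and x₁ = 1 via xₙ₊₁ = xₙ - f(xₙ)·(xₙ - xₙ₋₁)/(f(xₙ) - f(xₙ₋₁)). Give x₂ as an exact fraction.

f(2) = 3, f(1) = -4. x₂ = 1 - (-4)·(1 - 2)/((-4) - 3) = 11/7.

11/7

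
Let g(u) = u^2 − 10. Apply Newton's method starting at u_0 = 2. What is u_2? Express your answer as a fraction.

g'(u) = 2u.
g(2) = −6, g'(2) = 4, so u_1 = 2 − (−6)/4 = 7/2.
g(7/2) = 9/4, g'(7/2) = 7, so u_2 = (7/2) − (9/4)/7 = 89/28.

89/28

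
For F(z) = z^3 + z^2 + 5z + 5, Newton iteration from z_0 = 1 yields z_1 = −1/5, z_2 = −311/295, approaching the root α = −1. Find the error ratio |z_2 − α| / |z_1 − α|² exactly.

5/59

z_1 − α = −1/5 − (−1) = −1/5 + 1 = 4/5, so |z_1 − α| = 4/5.
z_2 − α = −311/295 − (−1) = −311/295 + 1 = −16/295, so |z_2 − α| = 16/295.
|z_1 − α|² = 16/25.
Ratio = (16/295) / (16/25) = 5/59.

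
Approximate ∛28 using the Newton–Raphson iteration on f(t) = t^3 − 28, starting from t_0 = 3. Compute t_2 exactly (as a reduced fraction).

413465/136161

f'(t) = 3t^2.
f(3) = −1, f'(3) = 27, so t_1 = 3 − (−1)/27 = 82/27.
f(82/27) = 244/19683, f'(82/27) = 6724/243, so t_2 = (82/27) − (244/19683)/(6724/243) = 413465/136161.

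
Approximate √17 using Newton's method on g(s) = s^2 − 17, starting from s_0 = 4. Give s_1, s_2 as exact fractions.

g'(s) = 2s.
g(4) = −1, g'(4) = 8, so s_1 = 4 − (−1)/8 = 33/8.
g(33/8) = 1/64, g'(33/8) = 33/4, so s_2 = (33/8) − (1/64)/(33/4) = 2177/528.

s_1 = 33/8, s_2 = 2177/528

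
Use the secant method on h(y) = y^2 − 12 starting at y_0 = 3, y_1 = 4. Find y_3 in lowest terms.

45/13

h(3) = −3, h(4) = 4. y_2 = 4 − 4·(4 − 3)/(4 − (−3)) = 24/7.
h(4) = 4, h(24/7) = −12/49. y_3 = (24/7) − (−12/49)·((24/7) − 4)/((−12/49) − 4) = 45/13.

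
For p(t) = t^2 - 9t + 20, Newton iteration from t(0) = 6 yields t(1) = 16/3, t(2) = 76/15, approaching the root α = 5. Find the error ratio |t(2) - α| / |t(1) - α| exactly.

1/5

t(1) - α = 16/3 - 5 = 1/3, so |t(1) - α| = 1/3.
t(2) - α = 76/15 - 5 = 1/15, so |t(2) - α| = 1/15.
Ratio = (1/15) / (1/3) = 1/5.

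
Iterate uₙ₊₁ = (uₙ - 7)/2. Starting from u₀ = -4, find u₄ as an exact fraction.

-109/16

u₁ = ((-4) - 7)/2 = -11/2.
u₂ = ((-11/2) - 7)/2 = -25/4.
u₃ = ((-25/4) - 7)/2 = -53/8.
u₄ = ((-53/8) - 7)/2 = -109/16.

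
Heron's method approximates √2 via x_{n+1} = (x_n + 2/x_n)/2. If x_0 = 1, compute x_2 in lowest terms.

x_1 = (1 + 2/1)/2 = 3/2.
x_2 = (3/2 + 2/(3/2))/2 = 17/12.

17/12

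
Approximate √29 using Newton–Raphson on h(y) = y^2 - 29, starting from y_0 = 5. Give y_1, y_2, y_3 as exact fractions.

h'(y) = 2y.
h(5) = -4, h'(5) = 10, so y_1 = 5 - (-4)/10 = 27/5.
h(27/5) = 4/25, h'(27/5) = 54/5, so y_2 = (27/5) - (4/25)/(54/5) = 727/135.
h(727/135) = 4/18225, h'(727/135) = 1454/135, so y_3 = (727/135) - (4/18225)/(1454/135) = 528527/98145.

y_1 = 27/5, y_2 = 727/135, y_3 = 528527/98145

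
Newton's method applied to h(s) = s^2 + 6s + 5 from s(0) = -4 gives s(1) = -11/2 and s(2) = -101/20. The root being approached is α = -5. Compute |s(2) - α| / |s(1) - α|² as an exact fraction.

s(1) - α = -11/2 - (-5) = -11/2 + 5 = -1/2, so |s(1) - α| = 1/2.
s(2) - α = -101/20 - (-5) = -101/20 + 5 = -1/20, so |s(2) - α| = 1/20.
|s(1) - α|² = 1/4.
Ratio = (1/20) / (1/4) = 1/5.

1/5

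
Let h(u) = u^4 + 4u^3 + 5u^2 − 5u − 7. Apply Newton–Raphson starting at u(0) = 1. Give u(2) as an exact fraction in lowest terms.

1803797/1659707

h'(u) = 4u^3 + 12u^2 + 10u − 5.
h(1) = −2, h'(1) = 21, so u(1) = 1 − (−2)/21 = 23/21.
h(23/21) = 41932/194481, h'(23/21) = 237101/9261, so u(2) = (23/21) − (41932/194481)/(237101/9261) = 1803797/1659707.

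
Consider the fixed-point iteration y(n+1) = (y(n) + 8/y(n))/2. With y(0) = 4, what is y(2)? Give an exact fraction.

y(1) = (4 + 8/4)/2 = 3.
y(2) = (3 + 8/3)/2 = 17/6.

17/6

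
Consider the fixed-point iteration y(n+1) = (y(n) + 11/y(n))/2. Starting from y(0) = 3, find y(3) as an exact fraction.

y(1) = (3 + 11/3)/2 = 10/3.
y(2) = (10/3 + 11/(10/3))/2 = 199/60.
y(3) = (199/60 + 11/(199/60))/2 = 79201/23880.

79201/23880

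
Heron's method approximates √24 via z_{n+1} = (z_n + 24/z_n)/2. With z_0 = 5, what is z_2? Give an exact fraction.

4801/980

z_1 = (5 + 24/5)/2 = 49/10.
z_2 = (49/10 + 24/(49/10))/2 = 4801/980.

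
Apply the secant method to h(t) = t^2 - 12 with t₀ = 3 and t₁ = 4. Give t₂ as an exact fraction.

h(3) = -3, h(4) = 4. t₂ = 4 - 4·(4 - 3)/(4 - (-3)) = 24/7.

24/7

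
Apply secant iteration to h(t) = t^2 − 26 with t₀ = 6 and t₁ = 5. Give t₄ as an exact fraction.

h(6) = 10, h(5) = −1. t₂ = 5 − (−1)·(5 − 6)/((−1) − 10) = 56/11.
h(5) = −1, h(56/11) = −10/121. t₃ = (56/11) − (−10/121)·((56/11) − 5)/((−10/121) − (−1)) = 566/111.
h(56/11) = −10/121, h(566/111) = 10/12321. t₄ = (566/111) − (10/12321)·((566/111) − (56/11))/((10/12321) − (−10/121)) = 31721/6221.

31721/6221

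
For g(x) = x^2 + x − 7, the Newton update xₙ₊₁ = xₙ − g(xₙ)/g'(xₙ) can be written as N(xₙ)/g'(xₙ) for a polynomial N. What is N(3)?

16

g'(x) = 2x + 1.
N(x) = x·g'(x) − g(x) = x·(2x + 1) − (x^2 + x − 7) = x^2 + 7.
N(3) = 16.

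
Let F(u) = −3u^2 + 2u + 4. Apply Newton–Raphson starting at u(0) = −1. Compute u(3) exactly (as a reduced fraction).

−1348411/1552544

F'(u) = −6u + 2.
F(−1) = −1, F'(−1) = 8, so u(1) = (−1) − (−1)/8 = −7/8.
F(−7/8) = −3/64, F'(−7/8) = 29/4, so u(2) = (−7/8) − (−3/64)/(29/4) = −403/464.
F(−403/464) = −27/215296, F'(−403/464) = 1673/232, so u(3) = (−403/464) − (−27/215296)/(1673/232) = −1348411/1552544.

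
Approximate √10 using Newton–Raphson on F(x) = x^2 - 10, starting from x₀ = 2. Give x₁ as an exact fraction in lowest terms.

F'(x) = 2x.
F(2) = -6, F'(2) = 4, so x₁ = 2 - (-6)/4 = 7/2.

7/2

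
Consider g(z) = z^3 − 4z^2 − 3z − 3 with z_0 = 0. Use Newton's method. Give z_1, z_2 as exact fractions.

z_1 = −1, z_2 = −3/8

g'(z) = 3z^2 − 8z − 3.
g(0) = −3, g'(0) = −3, so z_1 = 0 − (−3)/(−3) = −1.
g(−1) = −5, g'(−1) = 8, so z_2 = (−1) − (−5)/8 = −3/8.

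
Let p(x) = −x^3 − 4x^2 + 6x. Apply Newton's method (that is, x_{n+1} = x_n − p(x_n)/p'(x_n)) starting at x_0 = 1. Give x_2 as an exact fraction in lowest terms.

p'(x) = −3x^2 − 8x + 6.
p(1) = 1, p'(1) = −5, so x_1 = 1 − 1/(−5) = 6/5.
p(6/5) = −36/125, p'(6/5) = −198/25, so x_2 = (6/5) − (−36/125)/(−198/25) = 64/55.

64/55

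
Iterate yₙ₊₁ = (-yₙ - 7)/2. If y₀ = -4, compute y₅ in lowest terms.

-73/32

y₁ = (-(-4) - 7)/2 = -3/2.
y₂ = (-(-3/2) - 7)/2 = -11/4.
y₃ = (-(-11/4) - 7)/2 = -17/8.
y₄ = (-(-17/8) - 7)/2 = -39/16.
y₅ = (-(-39/16) - 7)/2 = -73/32.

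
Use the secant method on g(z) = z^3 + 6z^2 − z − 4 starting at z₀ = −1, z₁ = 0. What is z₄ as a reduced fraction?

−99972/128105

g(−1) = 2, g(0) = −4. z₂ = 0 − (−4)·(0 − (−1))/((−4) − 2) = −2/3.
g(0) = −4, g(−2/3) = −26/27. z₃ = (−2/3) − (−26/27)·((−2/3) − 0)/((−26/27) − (−4)) = −36/41.
g(−2/3) = −26/27, g(−36/41) = 56992/68921. z₄ = (−36/41) − (56992/68921)·((−36/41) − (−2/3))/((56992/68921) − (−26/27)) = −99972/128105.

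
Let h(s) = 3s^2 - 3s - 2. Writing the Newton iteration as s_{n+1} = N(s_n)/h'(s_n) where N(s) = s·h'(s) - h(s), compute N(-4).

h'(s) = 6s - 3.
N(s) = s·h'(s) - h(s) = s·(6s - 3) - (3s^2 - 3s - 2) = 3s^2 + 2.
N(-4) = 50.

50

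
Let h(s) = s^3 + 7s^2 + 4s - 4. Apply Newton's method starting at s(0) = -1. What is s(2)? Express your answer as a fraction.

-3883/3101

h'(s) = 3s^2 + 14s + 4.
h(-1) = -2, h'(-1) = -7, so s(1) = (-1) - (-2)/(-7) = -9/7.
h(-9/7) = 104/343, h'(-9/7) = -443/49, so s(2) = (-9/7) - (104/343)/(-443/49) = -3883/3101.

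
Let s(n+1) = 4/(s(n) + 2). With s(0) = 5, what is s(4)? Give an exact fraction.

32/25

s(1) = 4/(5 + 2) = 4/7.
s(2) = 4/(4/7 + 2) = 14/9.
s(3) = 4/(14/9 + 2) = 9/8.
s(4) = 4/(9/8 + 2) = 32/25.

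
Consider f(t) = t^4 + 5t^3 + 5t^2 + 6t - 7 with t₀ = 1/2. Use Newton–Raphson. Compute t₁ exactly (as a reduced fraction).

f'(t) = 4t^3 + 15t^2 + 10t + 6.
f(1/2) = -33/16, f'(1/2) = 61/4, so t₁ = (1/2) - (-33/16)/(61/4) = 155/244.

155/244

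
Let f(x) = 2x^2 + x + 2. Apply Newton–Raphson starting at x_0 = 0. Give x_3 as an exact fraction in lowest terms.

26/119

f'(x) = 4x + 1.
f(0) = 2, f'(0) = 1, so x_1 = 0 − 2/1 = −2.
f(−2) = 8, f'(−2) = −7, so x_2 = (−2) − 8/(−7) = −6/7.
f(−6/7) = 128/49, f'(−6/7) = −17/7, so x_3 = (−6/7) − (128/49)/(−17/7) = 26/119.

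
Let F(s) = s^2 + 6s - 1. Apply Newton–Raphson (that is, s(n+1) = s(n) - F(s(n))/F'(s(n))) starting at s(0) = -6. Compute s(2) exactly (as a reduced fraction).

F'(s) = 2s + 6.
F(-6) = -1, F'(-6) = -6, so s(1) = (-6) - (-1)/(-6) = -37/6.
F(-37/6) = 1/36, F'(-37/6) = -19/3, so s(2) = (-37/6) - (1/36)/(-19/3) = -1405/228.

-1405/228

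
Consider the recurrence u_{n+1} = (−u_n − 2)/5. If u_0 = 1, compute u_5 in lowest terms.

u_1 = (−1 − 2)/5 = −3/5.
u_2 = (−(−3/5) − 2)/5 = −7/25.
u_3 = (−(−7/25) − 2)/5 = −43/125.
u_4 = (−(−43/125) − 2)/5 = −207/625.
u_5 = (−(−207/625) − 2)/5 = −1043/3125.

−1043/3125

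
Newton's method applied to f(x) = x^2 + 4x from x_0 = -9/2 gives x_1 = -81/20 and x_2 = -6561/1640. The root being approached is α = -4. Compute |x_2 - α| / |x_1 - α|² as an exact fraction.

10/41

x_1 - α = -81/20 - (-4) = -81/20 + 4 = -1/20, so |x_1 - α| = 1/20.
x_2 - α = -6561/1640 - (-4) = -6561/1640 + 4 = -1/1640, so |x_2 - α| = 1/1640.
|x_1 - α|² = 1/400.
Ratio = (1/1640) / (1/400) = 10/41.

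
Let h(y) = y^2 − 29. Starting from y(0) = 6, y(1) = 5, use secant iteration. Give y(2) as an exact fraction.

h(6) = 7, h(5) = −4. y(2) = 5 − (−4)·(5 − 6)/((−4) − 7) = 59/11.

59/11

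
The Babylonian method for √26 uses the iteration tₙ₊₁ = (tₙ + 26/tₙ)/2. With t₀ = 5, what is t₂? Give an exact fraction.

5201/1020

t₁ = (5 + 26/5)/2 = 51/10.
t₂ = (51/10 + 26/(51/10))/2 = 5201/1020.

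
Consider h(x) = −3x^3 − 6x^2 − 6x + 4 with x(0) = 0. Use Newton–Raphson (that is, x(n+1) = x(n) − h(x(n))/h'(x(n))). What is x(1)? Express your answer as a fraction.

h'(x) = −9x^2 − 12x − 6.
h(0) = 4, h'(0) = −6, so x(1) = 0 − 4/(−6) = 2/3.

2/3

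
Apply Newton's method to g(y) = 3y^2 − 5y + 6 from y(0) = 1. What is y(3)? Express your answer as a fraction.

g'(y) = 6y − 5.
g(1) = 4, g'(1) = 1, so y(1) = 1 − 4/1 = −3.
g(−3) = 48, g'(−3) = −23, so y(2) = (−3) − 48/(−23) = −21/23.
g(−21/23) = 6912/529, g'(−21/23) = −241/23, so y(3) = (−21/23) − (6912/529)/(−241/23) = 1851/5543.

1851/5543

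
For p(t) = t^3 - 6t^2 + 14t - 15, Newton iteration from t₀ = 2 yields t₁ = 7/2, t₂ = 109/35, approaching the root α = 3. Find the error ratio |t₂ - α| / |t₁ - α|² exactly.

t₁ - α = 7/2 - 3 = 1/2, so |t₁ - α| = 1/2.
t₂ - α = 109/35 - 3 = 4/35, so |t₂ - α| = 4/35.
|t₁ - α|² = 1/4.
Ratio = (4/35) / (1/4) = 16/35.

16/35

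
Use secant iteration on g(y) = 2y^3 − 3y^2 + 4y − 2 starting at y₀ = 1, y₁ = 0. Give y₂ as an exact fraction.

2/3

g(1) = 1, g(0) = −2. y₂ = 0 − (−2)·(0 − 1)/((−2) − 1) = 2/3.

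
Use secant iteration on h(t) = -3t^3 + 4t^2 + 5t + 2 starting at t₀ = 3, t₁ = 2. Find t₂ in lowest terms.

17/8

h(3) = -28, h(2) = 4. t₂ = 2 - 4·(2 - 3)/(4 - (-28)) = 17/8.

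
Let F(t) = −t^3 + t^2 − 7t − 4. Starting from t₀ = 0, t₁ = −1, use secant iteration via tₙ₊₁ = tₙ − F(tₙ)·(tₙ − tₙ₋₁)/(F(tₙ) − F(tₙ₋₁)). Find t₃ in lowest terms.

F(0) = −4, F(−1) = 5. t₂ = (−1) − 5·((−1) − 0)/(5 − (−4)) = −4/9.
F(−1) = 5, F(−4/9) = −440/729. t₃ = (−4/9) − (−440/729)·((−4/9) − (−1))/((−440/729) − 5) = −412/817.

−412/817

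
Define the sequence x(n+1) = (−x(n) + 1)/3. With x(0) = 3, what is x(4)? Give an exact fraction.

x(1) = (−3 + 1)/3 = −2/3.
x(2) = (−(−2/3) + 1)/3 = 5/9.
x(3) = (−(5/9) + 1)/3 = 4/27.
x(4) = (−(4/27) + 1)/3 = 23/81.

23/81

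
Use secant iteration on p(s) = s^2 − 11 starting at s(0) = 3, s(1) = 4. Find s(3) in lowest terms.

p(3) = −2, p(4) = 5. s(2) = 4 − 5·(4 − 3)/(5 − (−2)) = 23/7.
p(4) = 5, p(23/7) = −10/49. s(3) = (23/7) − (−10/49)·((23/7) − 4)/((−10/49) − 5) = 169/51.

169/51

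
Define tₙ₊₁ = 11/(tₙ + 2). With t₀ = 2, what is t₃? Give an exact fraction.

209/82

t₁ = 11/(2 + 2) = 11/4.
t₂ = 11/(11/4 + 2) = 44/19.
t₃ = 11/(44/19 + 2) = 209/82.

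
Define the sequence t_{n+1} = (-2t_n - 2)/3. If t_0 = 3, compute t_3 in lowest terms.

-38/27

t_1 = (-2·3 - 2)/3 = -8/3.
t_2 = (-2·(-8/3) - 2)/3 = 10/9.
t_3 = (-2·(10/9) - 2)/3 = -38/27.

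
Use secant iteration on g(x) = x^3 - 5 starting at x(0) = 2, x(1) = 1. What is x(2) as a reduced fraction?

11/7

g(2) = 3, g(1) = -4. x(2) = 1 - (-4)·(1 - 2)/((-4) - 3) = 11/7.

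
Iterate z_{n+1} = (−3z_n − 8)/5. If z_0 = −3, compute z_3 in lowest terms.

−71/125

z_1 = (−3·(−3) − 8)/5 = 1/5.
z_2 = (−3·(1/5) − 8)/5 = −43/25.
z_3 = (−3·(−43/25) − 8)/5 = −71/125.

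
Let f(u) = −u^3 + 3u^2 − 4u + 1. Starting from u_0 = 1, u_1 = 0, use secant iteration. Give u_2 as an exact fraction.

f(1) = −1, f(0) = 1. u_2 = 0 − 1·(0 − 1)/(1 − (−1)) = 1/2.

1/2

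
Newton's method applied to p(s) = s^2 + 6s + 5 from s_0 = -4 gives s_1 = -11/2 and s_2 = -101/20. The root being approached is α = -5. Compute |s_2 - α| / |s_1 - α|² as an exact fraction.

s_1 - α = -11/2 - (-5) = -11/2 + 5 = -1/2, so |s_1 - α| = 1/2.
s_2 - α = -101/20 - (-5) = -101/20 + 5 = -1/20, so |s_2 - α| = 1/20.
|s_1 - α|² = 1/4.
Ratio = (1/20) / (1/4) = 1/5.

1/5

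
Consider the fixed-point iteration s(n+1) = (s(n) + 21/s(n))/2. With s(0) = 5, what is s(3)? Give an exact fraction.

277727/60605

s(1) = (5 + 21/5)/2 = 23/5.
s(2) = (23/5 + 21/(23/5))/2 = 527/115.
s(3) = (527/115 + 21/(527/115))/2 = 277727/60605.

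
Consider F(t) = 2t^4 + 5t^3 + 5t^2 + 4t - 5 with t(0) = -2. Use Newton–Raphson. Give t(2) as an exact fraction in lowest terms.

F'(t) = 8t^3 + 15t^2 + 10t + 4.
F(-2) = -1, F'(-2) = -20, so t(1) = (-2) - (-1)/(-20) = -41/20.
F(-41/20) = 4711/80000, F'(-41/20) = -44767/2000, so t(2) = (-41/20) - (4711/80000)/(-44767/2000) = -3666183/1790680.

-3666183/1790680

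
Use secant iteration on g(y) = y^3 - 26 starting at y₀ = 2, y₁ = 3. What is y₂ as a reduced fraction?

56/19

g(2) = -18, g(3) = 1. y₂ = 3 - 1·(3 - 2)/(1 - (-18)) = 56/19.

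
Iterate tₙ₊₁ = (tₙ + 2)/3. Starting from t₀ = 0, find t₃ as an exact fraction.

t₁ = (0 + 2)/3 = 2/3.
t₂ = ((2/3) + 2)/3 = 8/9.
t₃ = ((8/9) + 2)/3 = 26/27.

26/27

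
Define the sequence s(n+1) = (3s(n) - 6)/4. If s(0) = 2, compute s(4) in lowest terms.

s(1) = (3·2 - 6)/4 = 0.
s(2) = (3·0 - 6)/4 = -3/2.
s(3) = (3·(-3/2) - 6)/4 = -21/8.
s(4) = (3·(-21/8) - 6)/4 = -111/32.

-111/32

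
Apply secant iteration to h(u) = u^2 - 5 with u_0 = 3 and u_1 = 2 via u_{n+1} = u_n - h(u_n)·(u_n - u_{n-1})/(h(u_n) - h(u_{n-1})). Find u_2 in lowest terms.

11/5

h(3) = 4, h(2) = -1. u_2 = 2 - (-1)·(2 - 3)/((-1) - 4) = 11/5.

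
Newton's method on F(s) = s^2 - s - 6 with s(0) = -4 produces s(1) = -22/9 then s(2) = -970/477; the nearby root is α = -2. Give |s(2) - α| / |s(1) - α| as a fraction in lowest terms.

4/53

s(1) - α = -22/9 - (-2) = -22/9 + 2 = -4/9, so |s(1) - α| = 4/9.
s(2) - α = -970/477 - (-2) = -970/477 + 2 = -16/477, so |s(2) - α| = 16/477.
Ratio = (16/477) / (4/9) = 4/53.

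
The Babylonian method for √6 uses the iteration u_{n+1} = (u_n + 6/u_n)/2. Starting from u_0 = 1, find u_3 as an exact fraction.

10033/4088

u_1 = (1 + 6/1)/2 = 7/2.
u_2 = (7/2 + 6/(7/2))/2 = 73/28.
u_3 = (73/28 + 6/(73/28))/2 = 10033/4088.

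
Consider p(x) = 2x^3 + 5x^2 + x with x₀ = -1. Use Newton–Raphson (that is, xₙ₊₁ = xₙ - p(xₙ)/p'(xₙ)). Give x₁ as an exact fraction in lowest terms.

p'(x) = 6x^2 + 10x + 1.
p(-1) = 2, p'(-1) = -3, so x₁ = (-1) - 2/(-3) = -1/3.

-1/3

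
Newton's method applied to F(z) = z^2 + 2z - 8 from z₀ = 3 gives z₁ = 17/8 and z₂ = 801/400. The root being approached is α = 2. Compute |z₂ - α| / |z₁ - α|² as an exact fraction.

z₁ - α = 17/8 - 2 = 1/8, so |z₁ - α| = 1/8.
z₂ - α = 801/400 - 2 = 1/400, so |z₂ - α| = 1/400.
|z₁ - α|² = 1/64.
Ratio = (1/400) / (1/64) = 4/25.

4/25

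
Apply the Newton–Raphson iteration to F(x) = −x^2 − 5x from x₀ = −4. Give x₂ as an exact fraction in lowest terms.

F'(x) = −2x − 5.
F(−4) = 4, F'(−4) = 3, so x₁ = (−4) − 4/3 = −16/3.
F(−16/3) = −16/9, F'(−16/3) = 17/3, so x₂ = (−16/3) − (−16/9)/(17/3) = −256/51.

−256/51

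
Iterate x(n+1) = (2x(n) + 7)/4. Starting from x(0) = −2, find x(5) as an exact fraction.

x(1) = (2·(−2) + 7)/4 = 3/4.
x(2) = (2·(3/4) + 7)/4 = 17/8.
x(3) = (2·(17/8) + 7)/4 = 45/16.
x(4) = (2·(45/16) + 7)/4 = 101/32.
x(5) = (2·(101/32) + 7)/4 = 213/64.

213/64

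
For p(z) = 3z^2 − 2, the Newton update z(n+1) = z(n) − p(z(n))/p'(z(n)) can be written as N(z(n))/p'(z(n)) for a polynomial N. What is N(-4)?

50

p'(z) = 6z.
N(z) = z·p'(z) − p(z) = z·(6z) − (3z^2 − 2) = 3z^2 + 2.
N(-4) = 50.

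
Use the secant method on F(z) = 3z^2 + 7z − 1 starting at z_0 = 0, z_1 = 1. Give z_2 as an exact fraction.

F(0) = −1, F(1) = 9. z_2 = 1 − 9·(1 − 0)/(9 − (−1)) = 1/10.

1/10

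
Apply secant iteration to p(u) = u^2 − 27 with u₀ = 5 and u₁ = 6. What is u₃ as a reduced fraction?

p(5) = −2, p(6) = 9. u₂ = 6 − 9·(6 − 5)/(9 − (−2)) = 57/11.
p(6) = 9, p(57/11) = −18/121. u₃ = (57/11) − (−18/121)·((57/11) − 6)/((−18/121) − 9) = 213/41.

213/41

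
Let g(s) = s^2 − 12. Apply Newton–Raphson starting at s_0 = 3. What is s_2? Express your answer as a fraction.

97/28

g'(s) = 2s.
g(3) = −3, g'(3) = 6, so s_1 = 3 − (−3)/6 = 7/2.
g(7/2) = 1/4, g'(7/2) = 7, so s_2 = (7/2) − (1/4)/7 = 97/28.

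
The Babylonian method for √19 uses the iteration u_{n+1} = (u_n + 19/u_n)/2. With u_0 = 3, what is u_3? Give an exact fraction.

u_1 = (3 + 19/3)/2 = 14/3.
u_2 = (14/3 + 19/(14/3))/2 = 367/84.
u_3 = (367/84 + 19/(367/84))/2 = 268753/61656.

268753/61656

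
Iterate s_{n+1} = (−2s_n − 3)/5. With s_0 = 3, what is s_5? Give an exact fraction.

−1449/3125

s_1 = (−2·3 − 3)/5 = −9/5.
s_2 = (−2·(−9/5) − 3)/5 = 3/25.
s_3 = (−2·(3/25) − 3)/5 = −81/125.
s_4 = (−2·(−81/125) − 3)/5 = −213/625.
s_5 = (−2·(−213/625) − 3)/5 = −1449/3125.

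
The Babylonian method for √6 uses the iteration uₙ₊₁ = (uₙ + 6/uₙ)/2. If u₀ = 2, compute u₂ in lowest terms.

u₁ = (2 + 6/2)/2 = 5/2.
u₂ = (5/2 + 6/(5/2))/2 = 49/20.

49/20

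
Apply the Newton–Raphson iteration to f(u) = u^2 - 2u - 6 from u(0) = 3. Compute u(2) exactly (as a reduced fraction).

321/88

f'(u) = 2u - 2.
f(3) = -3, f'(3) = 4, so u(1) = 3 - (-3)/4 = 15/4.
f(15/4) = 9/16, f'(15/4) = 11/2, so u(2) = (15/4) - (9/16)/(11/2) = 321/88.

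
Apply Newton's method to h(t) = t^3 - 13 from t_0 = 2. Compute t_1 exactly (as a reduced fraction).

29/12

h'(t) = 3t^2.
h(2) = -5, h'(2) = 12, so t_1 = 2 - (-5)/12 = 29/12.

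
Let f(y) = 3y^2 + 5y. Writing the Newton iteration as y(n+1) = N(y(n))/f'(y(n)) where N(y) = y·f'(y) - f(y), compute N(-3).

f'(y) = 6y + 5.
N(y) = y·f'(y) - f(y) = y·(6y + 5) - (3y^2 + 5y) = 3y^2.
N(-3) = 27.

27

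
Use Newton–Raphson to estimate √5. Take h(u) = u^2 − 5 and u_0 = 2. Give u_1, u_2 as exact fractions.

u_1 = 9/4, u_2 = 161/72

h'(u) = 2u.
h(2) = −1, h'(2) = 4, so u_1 = 2 − (−1)/4 = 9/4.
h(9/4) = 1/16, h'(9/4) = 9/2, so u_2 = (9/4) − (1/16)/(9/2) = 161/72.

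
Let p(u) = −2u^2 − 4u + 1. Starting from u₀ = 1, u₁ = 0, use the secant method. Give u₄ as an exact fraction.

p(1) = −5, p(0) = 1. u₂ = 0 − 1·(0 − 1)/(1 − (−5)) = 1/6.
p(0) = 1, p(1/6) = 5/18. u₃ = (1/6) − (5/18)·((1/6) − 0)/((5/18) − 1) = 3/13.
p(1/6) = 5/18, p(3/13) = −5/169. u₄ = (3/13) − (−5/169)·((3/13) − (1/6))/((−5/169) − (5/18)) = 42/187.

42/187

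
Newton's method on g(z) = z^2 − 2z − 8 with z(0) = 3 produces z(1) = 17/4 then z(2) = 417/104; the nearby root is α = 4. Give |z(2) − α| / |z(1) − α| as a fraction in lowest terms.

1/26

z(1) − α = 17/4 − 4 = 1/4, so |z(1) − α| = 1/4.
z(2) − α = 417/104 − 4 = 1/104, so |z(2) − α| = 1/104.
Ratio = (1/104) / (1/4) = 1/26.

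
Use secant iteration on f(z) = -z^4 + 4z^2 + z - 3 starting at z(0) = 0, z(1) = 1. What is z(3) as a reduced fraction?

f(0) = -3, f(1) = 1. z(2) = 1 - 1·(1 - 0)/(1 - (-3)) = 3/4.
f(1) = 1, f(3/4) = -81/256. z(3) = (3/4) - (-81/256)·((3/4) - 1)/((-81/256) - 1) = 273/337.

273/337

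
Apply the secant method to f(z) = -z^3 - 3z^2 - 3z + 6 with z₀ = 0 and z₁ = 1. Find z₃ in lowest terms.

498/547

f(0) = 6, f(1) = -1. z₂ = 1 - (-1)·(1 - 0)/((-1) - 6) = 6/7.
f(1) = -1, f(6/7) = 204/343. z₃ = (6/7) - (204/343)·((6/7) - 1)/((204/343) - (-1)) = 498/547.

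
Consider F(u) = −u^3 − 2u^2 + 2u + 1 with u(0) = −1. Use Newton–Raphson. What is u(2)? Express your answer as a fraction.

F'(u) = −3u^2 − 4u + 2.
F(−1) = −2, F'(−1) = 3, so u(1) = (−1) − (−2)/3 = −1/3.
F(−1/3) = 4/27, F'(−1/3) = 3, so u(2) = (−1/3) − (4/27)/3 = −31/81.

−31/81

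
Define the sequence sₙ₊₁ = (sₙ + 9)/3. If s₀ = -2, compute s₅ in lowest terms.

s₁ = ((-2) + 9)/3 = 7/3.
s₂ = ((7/3) + 9)/3 = 34/9.
s₃ = ((34/9) + 9)/3 = 115/27.
s₄ = ((115/27) + 9)/3 = 358/81.
s₅ = ((358/81) + 9)/3 = 1087/243.

1087/243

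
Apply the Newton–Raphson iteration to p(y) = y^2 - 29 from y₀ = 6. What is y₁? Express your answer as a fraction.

p'(y) = 2y.
p(6) = 7, p'(6) = 12, so y₁ = 6 - 7/12 = 65/12.

65/12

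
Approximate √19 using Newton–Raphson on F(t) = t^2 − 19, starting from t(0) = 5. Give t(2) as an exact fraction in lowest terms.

F'(t) = 2t.
F(5) = 6, F'(5) = 10, so t(1) = 5 − 6/10 = 22/5.
F(22/5) = 9/25, F'(22/5) = 44/5, so t(2) = (22/5) − (9/25)/(44/5) = 959/220.

959/220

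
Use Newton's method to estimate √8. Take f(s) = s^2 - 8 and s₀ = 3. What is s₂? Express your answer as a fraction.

577/204

f'(s) = 2s.
f(3) = 1, f'(3) = 6, so s₁ = 3 - 1/6 = 17/6.
f(17/6) = 1/36, f'(17/6) = 17/3, so s₂ = (17/6) - (1/36)/(17/3) = 577/204.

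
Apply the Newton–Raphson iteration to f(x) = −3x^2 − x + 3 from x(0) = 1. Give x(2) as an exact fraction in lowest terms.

255/301

f'(x) = −6x − 1.
f(1) = −1, f'(1) = −7, so x(1) = 1 − (−1)/(−7) = 6/7.
f(6/7) = −3/49, f'(6/7) = −43/7, so x(2) = (6/7) − (−3/49)/(−43/7) = 255/301.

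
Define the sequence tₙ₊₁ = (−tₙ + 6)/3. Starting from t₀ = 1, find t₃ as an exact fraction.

41/27

t₁ = (−1 + 6)/3 = 5/3.
t₂ = (−(5/3) + 6)/3 = 13/9.
t₃ = (−(13/9) + 6)/3 = 41/27.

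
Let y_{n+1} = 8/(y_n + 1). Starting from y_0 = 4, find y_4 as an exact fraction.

y_1 = 8/(4 + 1) = 8/5.
y_2 = 8/(8/5 + 1) = 40/13.
y_3 = 8/(40/13 + 1) = 104/53.
y_4 = 8/(104/53 + 1) = 424/157.

424/157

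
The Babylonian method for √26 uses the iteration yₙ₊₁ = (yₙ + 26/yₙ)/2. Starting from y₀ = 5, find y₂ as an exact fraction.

5201/1020

y₁ = (5 + 26/5)/2 = 51/10.
y₂ = (51/10 + 26/(51/10))/2 = 5201/1020.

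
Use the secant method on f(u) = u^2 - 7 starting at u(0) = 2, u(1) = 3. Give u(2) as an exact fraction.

13/5

f(2) = -3, f(3) = 2. u(2) = 3 - 2·(3 - 2)/(2 - (-3)) = 13/5.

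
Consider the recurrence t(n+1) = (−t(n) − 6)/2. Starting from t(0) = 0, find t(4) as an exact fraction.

t(1) = (−0 − 6)/2 = −3.
t(2) = (−(−3) − 6)/2 = −3/2.
t(3) = (−(−3/2) − 6)/2 = −9/4.
t(4) = (−(−9/4) − 6)/2 = −15/8.

−15/8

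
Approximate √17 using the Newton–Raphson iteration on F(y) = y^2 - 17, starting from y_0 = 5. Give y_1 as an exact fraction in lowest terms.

21/5

F'(y) = 2y.
F(5) = 8, F'(5) = 10, so y_1 = 5 - 8/10 = 21/5.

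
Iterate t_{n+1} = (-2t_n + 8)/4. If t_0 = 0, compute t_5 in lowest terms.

11/8

t_1 = (-2·0 + 8)/4 = 2.
t_2 = (-2·2 + 8)/4 = 1.
t_3 = (-2·1 + 8)/4 = 3/2.
t_4 = (-2·(3/2) + 8)/4 = 5/4.
t_5 = (-2·(5/4) + 8)/4 = 11/8.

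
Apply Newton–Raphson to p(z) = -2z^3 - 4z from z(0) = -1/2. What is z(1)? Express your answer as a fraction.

p'(z) = -6z^2 - 4.
p(-1/2) = 9/4, p'(-1/2) = -11/2, so z(1) = (-1/2) - (9/4)/(-11/2) = -1/11.

-1/11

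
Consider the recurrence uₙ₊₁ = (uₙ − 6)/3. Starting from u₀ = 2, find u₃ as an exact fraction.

−76/27

u₁ = (2 − 6)/3 = −4/3.
u₂ = ((−4/3) − 6)/3 = −22/9.
u₃ = ((−22/9) − 6)/3 = −76/27.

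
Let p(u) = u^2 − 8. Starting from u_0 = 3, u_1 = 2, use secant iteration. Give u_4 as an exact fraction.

p(3) = 1, p(2) = −4. u_2 = 2 − (−4)·(2 − 3)/((−4) − 1) = 14/5.
p(2) = −4, p(14/5) = −4/25. u_3 = (14/5) − (−4/25)·((14/5) − 2)/((−4/25) − (−4)) = 17/6.
p(14/5) = −4/25, p(17/6) = 1/36. u_4 = (17/6) − (1/36)·((17/6) − (14/5))/((1/36) − (−4/25)) = 478/169.

478/169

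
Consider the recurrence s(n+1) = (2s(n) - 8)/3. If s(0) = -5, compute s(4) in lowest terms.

s(1) = (2·(-5) - 8)/3 = -6.
s(2) = (2·(-6) - 8)/3 = -20/3.
s(3) = (2·(-20/3) - 8)/3 = -64/9.
s(4) = (2·(-64/9) - 8)/3 = -200/27.

-200/27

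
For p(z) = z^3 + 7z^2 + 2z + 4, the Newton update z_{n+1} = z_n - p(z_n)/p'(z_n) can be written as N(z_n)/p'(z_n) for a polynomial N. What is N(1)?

5

p'(z) = 3z^2 + 14z + 2.
N(z) = z·p'(z) - p(z) = z·(3z^2 + 14z + 2) - (z^3 + 7z^2 + 2z + 4) = 2z^3 + 7z^2 - 4.
N(1) = 5.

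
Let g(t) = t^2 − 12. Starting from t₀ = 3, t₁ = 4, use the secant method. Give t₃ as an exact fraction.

g(3) = −3, g(4) = 4. t₂ = 4 − 4·(4 − 3)/(4 − (−3)) = 24/7.
g(4) = 4, g(24/7) = −12/49. t₃ = (24/7) − (−12/49)·((24/7) − 4)/((−12/49) − 4) = 45/13.

45/13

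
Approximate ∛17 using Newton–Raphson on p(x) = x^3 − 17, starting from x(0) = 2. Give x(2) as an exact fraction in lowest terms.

p'(x) = 3x^2.
p(2) = −9, p'(2) = 12, so x(1) = 2 − (−9)/12 = 11/4.
p(11/4) = 243/64, p'(11/4) = 363/16, so x(2) = (11/4) − (243/64)/(363/16) = 625/242.

625/242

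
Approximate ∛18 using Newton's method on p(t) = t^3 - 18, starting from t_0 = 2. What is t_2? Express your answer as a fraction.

p'(t) = 3t^2.
p(2) = -10, p'(2) = 12, so t_1 = 2 - (-10)/12 = 17/6.
p(17/6) = 1025/216, p'(17/6) = 289/12, so t_2 = (17/6) - (1025/216)/(289/12) = 6857/2601.

6857/2601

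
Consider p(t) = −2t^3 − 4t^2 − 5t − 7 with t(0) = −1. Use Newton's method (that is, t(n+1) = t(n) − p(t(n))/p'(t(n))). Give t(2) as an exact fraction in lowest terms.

p'(t) = −6t^2 − 8t − 5.
p(−1) = −4, p'(−1) = −3, so t(1) = (−1) − (−4)/(−3) = −7/3.
p(−7/3) = 224/27, p'(−7/3) = −19, so t(2) = (−7/3) − (224/27)/(−19) = −973/513.

−973/513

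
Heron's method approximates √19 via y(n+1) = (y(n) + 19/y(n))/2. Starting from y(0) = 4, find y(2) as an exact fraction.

2441/560

y(1) = (4 + 19/4)/2 = 35/8.
y(2) = (35/8 + 19/(35/8))/2 = 2441/560.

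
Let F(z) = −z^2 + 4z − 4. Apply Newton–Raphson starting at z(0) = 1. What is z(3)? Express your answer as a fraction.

F'(z) = −2z + 4.
F(1) = −1, F'(1) = 2, so z(1) = 1 − (−1)/2 = 3/2.
F(3/2) = −1/4, F'(3/2) = 1, so z(2) = (3/2) − (−1/4)/1 = 7/4.
F(7/4) = −1/16, F'(7/4) = 1/2, so z(3) = (7/4) − (−1/16)/(1/2) = 15/8.

15/8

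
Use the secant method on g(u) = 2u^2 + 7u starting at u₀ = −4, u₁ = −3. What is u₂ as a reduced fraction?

−24/7

g(−4) = 4, g(−3) = −3. u₂ = (−3) − (−3)·((−3) − (−4))/((−3) − 4) = −24/7.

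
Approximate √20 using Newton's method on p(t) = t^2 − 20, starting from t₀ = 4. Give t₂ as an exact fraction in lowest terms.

p'(t) = 2t.
p(4) = −4, p'(4) = 8, so t₁ = 4 − (−4)/8 = 9/2.
p(9/2) = 1/4, p'(9/2) = 9, so t₂ = (9/2) − (1/4)/9 = 161/36.

161/36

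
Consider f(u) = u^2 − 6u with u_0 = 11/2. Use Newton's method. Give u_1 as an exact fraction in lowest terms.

f'(u) = 2u − 6.
f(11/2) = −11/4, f'(11/2) = 5, so u_1 = (11/2) − (−11/4)/5 = 121/20.

121/20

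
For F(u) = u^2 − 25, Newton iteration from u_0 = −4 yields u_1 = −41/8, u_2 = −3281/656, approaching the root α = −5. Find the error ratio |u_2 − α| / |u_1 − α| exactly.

u_1 − α = −41/8 − (−5) = −41/8 + 5 = −1/8, so |u_1 − α| = 1/8.
u_2 − α = −3281/656 − (−5) = −3281/656 + 5 = −1/656, so |u_2 − α| = 1/656.
Ratio = (1/656) / (1/8) = 1/82.

1/82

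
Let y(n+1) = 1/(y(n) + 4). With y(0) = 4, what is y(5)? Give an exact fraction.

y(1) = 1/(4 + 4) = 1/8.
y(2) = 1/(1/8 + 4) = 8/33.
y(3) = 1/(8/33 + 4) = 33/140.
y(4) = 1/(33/140 + 4) = 140/593.
y(5) = 1/(140/593 + 4) = 593/2512.

593/2512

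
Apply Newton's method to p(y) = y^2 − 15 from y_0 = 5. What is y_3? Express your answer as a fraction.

p'(y) = 2y.
p(5) = 10, p'(5) = 10, so y_1 = 5 − 10/10 = 4.
p(4) = 1, p'(4) = 8, so y_2 = 4 − 1/8 = 31/8.
p(31/8) = 1/64, p'(31/8) = 31/4, so y_3 = (31/8) − (1/64)/(31/4) = 1921/496.

1921/496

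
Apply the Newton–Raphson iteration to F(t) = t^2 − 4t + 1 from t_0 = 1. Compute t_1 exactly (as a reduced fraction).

F'(t) = 2t − 4.
F(1) = −2, F'(1) = −2, so t_1 = 1 − (−2)/(−2) = 0.

0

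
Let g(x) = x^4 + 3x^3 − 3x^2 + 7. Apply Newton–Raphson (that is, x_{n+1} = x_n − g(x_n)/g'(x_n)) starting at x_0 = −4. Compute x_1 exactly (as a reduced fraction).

g'(x) = 4x^3 + 9x^2 − 6x.
g(−4) = 23, g'(−4) = −88, so x_1 = (−4) − 23/(−88) = −329/88.

−329/88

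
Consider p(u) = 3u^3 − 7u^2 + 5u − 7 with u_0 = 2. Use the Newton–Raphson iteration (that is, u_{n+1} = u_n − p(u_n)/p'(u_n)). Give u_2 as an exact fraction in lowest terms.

33569/16198

p'(u) = 9u^2 − 14u + 5.
p(2) = −1, p'(2) = 13, so u_1 = 2 − (−1)/13 = 27/13.
p(27/13) = 146/2197, p'(27/13) = 2492/169, so u_2 = (27/13) − (146/2197)/(2492/169) = 33569/16198.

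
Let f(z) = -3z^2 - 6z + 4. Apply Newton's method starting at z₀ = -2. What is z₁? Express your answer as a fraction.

-8/3

f'(z) = -6z - 6.
f(-2) = 4, f'(-2) = 6, so z₁ = (-2) - 4/6 = -8/3.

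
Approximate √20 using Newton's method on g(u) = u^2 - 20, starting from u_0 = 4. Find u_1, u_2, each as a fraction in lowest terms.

g'(u) = 2u.
g(4) = -4, g'(4) = 8, so u_1 = 4 - (-4)/8 = 9/2.
g(9/2) = 1/4, g'(9/2) = 9, so u_2 = (9/2) - (1/4)/9 = 161/36.

u_1 = 9/2, u_2 = 161/36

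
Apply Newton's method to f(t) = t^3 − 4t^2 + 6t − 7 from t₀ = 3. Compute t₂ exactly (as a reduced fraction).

13853/5049

f'(t) = 3t^2 − 8t + 6.
f(3) = 2, f'(3) = 9, so t₁ = 3 − 2/9 = 25/9.
f(25/9) = 172/729, f'(25/9) = 187/27, so t₂ = (25/9) − (172/729)/(187/27) = 13853/5049.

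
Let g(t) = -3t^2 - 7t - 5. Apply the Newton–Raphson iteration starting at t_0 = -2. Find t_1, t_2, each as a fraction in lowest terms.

g'(t) = -6t - 7.
g(-2) = -3, g'(-2) = 5, so t_1 = (-2) - (-3)/5 = -7/5.
g(-7/5) = -27/25, g'(-7/5) = 7/5, so t_2 = (-7/5) - (-27/25)/(7/5) = -22/35.

t_1 = -7/5, t_2 = -22/35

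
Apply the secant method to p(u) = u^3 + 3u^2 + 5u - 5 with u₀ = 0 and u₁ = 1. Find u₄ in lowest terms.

p(0) = -5, p(1) = 4. u₂ = 1 - 4·(1 - 0)/(4 - (-5)) = 5/9.
p(1) = 4, p(5/9) = -820/729. u₃ = (5/9) - (-820/729)·((5/9) - 1)/((-820/729) - 4) = 305/467.
p(5/9) = -820/729, p(305/467) = -17951440/101847563. u₄ = (305/467) - (-17951440/101847563)·((305/467) - (5/9))/((-17951440/101847563) - (-820/729)) = 11530177/17177659.

11530177/17177659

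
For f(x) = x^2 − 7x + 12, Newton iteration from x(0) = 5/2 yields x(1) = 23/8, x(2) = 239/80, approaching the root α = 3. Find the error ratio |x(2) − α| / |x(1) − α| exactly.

1/10

x(1) − α = 23/8 − 3 = −1/8, so |x(1) − α| = 1/8.
x(2) − α = 239/80 − 3 = −1/80, so |x(2) − α| = 1/80.
Ratio = (1/80) / (1/8) = 1/10.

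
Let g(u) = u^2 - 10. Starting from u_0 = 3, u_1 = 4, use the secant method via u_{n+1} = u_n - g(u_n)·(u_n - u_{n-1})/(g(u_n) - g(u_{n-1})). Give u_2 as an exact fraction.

g(3) = -1, g(4) = 6. u_2 = 4 - 6·(4 - 3)/(6 - (-1)) = 22/7.

22/7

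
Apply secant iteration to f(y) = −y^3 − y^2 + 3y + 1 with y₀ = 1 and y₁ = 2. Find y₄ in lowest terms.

f(1) = 2, f(2) = −5. y₂ = 2 − (−5)·(2 − 1)/((−5) − 2) = 9/7.
f(2) = −5, f(9/7) = 370/343. y₃ = (9/7) − (370/343)·((9/7) − 2)/((370/343) − (−5)) = 589/417.
f(9/7) = 370/343, f(589/417) = 30771050/72511713. y₄ = (589/417) − (30771050/72511713)·((589/417) − (9/7))/((30771050/72511713) − (370/343)) = 888444/594407.

888444/594407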